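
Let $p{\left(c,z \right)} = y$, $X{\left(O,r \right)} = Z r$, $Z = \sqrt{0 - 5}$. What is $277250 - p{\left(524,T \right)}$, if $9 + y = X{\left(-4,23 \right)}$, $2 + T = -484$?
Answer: $277259 - 23 i \sqrt{5} \approx 2.7726 \cdot 10^{5} - 51.43 i$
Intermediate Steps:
$T = -486$ ($T = -2 - 484 = -486$)
$Z = i \sqrt{5}$ ($Z = \sqrt{-5} = i \sqrt{5} \approx 2.2361 i$)
$X{\left(O,r \right)} = i r \sqrt{5}$ ($X{\left(O,r \right)} = i \sqrt{5} r = i r \sqrt{5}$)
$y = -9 + 23 i \sqrt{5}$ ($y = -9 + i 23 \sqrt{5} = -9 + 23 i \sqrt{5} \approx -9.0 + 51.43 i$)
$p{\left(c,z \right)} = -9 + 23 i \sqrt{5}$
$277250 - p{\left(524,T \right)} = 277250 - \left(-9 + 23 i \sqrt{5}\right) = 277250 + \left(9 - 23 i \sqrt{5}\right) = 277259 - 23 i \sqrt{5}$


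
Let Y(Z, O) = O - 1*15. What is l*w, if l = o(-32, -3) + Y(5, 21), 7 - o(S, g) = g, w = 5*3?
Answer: 240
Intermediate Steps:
w = 15
o(S, g) = 7 - g
Y(Z, O) = -15 + O (Y(Z, O) = O - 15 = -15 + O)
l = 16 (l = (7 - 1*(-3)) + (-15 + 21) = (7 + 3) + 6 = 10 + 6 = 16)
l*w = 16*15 = 240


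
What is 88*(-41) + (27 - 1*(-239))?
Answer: -3342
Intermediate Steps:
88*(-41) + (27 - 1*(-239)) = -3608 + (27 + 239) = -3608 + 266 = -3342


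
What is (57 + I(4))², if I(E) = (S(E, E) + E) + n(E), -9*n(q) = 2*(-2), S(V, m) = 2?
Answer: 326041/81 ≈ 4025.2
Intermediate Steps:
n(q) = 4/9 (n(q) = -2*(-2)/9 = -⅑*(-4) = 4/9)
I(E) = 22/9 + E (I(E) = (2 + E) + 4/9 = 22/9 + E)
(57 + I(4))² = (57 + (22/9 + 4))² = (57 + 58/9)² = (571/9)² = 326041/81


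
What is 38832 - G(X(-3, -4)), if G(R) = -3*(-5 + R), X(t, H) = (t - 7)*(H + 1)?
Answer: 38907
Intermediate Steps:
X(t, H) = (1 + H)*(-7 + t) (X(t, H) = (-7 + t)*(1 + H) = (1 + H)*(-7 + t))
G(R) = 15 - 3*R
38832 - G(X(-3, -4)) = 38832 - (15 - 3*(-7 - 3 - 7*(-4) - 4*(-3))) = 38832 - (15 - 3*(-7 - 3 + 28 + 12)) = 38832 - (15 - 3*30) = 38832 - (15 - 90) = 38832 - 1*(-75) = 38832 + 75 = 38907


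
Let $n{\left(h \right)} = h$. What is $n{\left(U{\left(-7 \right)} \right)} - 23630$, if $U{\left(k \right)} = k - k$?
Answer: $-23630$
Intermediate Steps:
$U{\left(k \right)} = 0$
$n{\left(U{\left(-7 \right)} \right)} - 23630 = 0 - 23630 = -23630$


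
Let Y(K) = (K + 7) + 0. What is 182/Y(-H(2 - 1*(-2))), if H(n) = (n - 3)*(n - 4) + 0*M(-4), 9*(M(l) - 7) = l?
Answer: 26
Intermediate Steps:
M(l) = 7 + l/9
H(n) = (-4 + n)*(-3 + n) (H(n) = (n - 3)*(n - 4) + 0*(7 + (1/9)*(-4)) = (-3 + n)*(-4 + n) + 0*(7 - 4/9) = (-4 + n)*(-3 + n) + 0*(59/9) = (-4 + n)*(-3 + n) + 0 = (-4 + n)*(-3 + n))
Y(K) = 7 + K (Y(K) = (7 + K) + 0 = 7 + K)
182/Y(-H(2 - 1*(-2))) = 182/(7 - (12 + (2 - 1*(-2))**2 - 7*(2 - 1*(-2)))) = 182/(7 - (12 + (2 + 2)**2 - 7*(2 + 2))) = 182/(7 - (12 + 4**2 - 7*4)) = 182/(7 - (12 + 16 - 28)) = 182/(7 - 1*0) = 182/(7 + 0) = 182/7 = 182*(1/7) = 26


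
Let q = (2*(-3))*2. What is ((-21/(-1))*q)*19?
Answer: -4788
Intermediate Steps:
q = -12 (q = -6*2 = -12)
((-21/(-1))*q)*19 = (-21/(-1)*(-12))*19 = (-21*(-1)*(-12))*19 = (-3*(-7)*(-12))*19 = (21*(-12))*19 = -252*19 = -4788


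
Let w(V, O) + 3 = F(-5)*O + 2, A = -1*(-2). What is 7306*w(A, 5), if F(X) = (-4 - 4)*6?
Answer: -1760746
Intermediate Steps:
F(X) = -48 (F(X) = -8*6 = -48)
A = 2
w(V, O) = -1 - 48*O (w(V, O) = -3 + (-48*O + 2) = -3 + (2 - 48*O) = -1 - 48*O)
7306*w(A, 5) = 7306*(-1 - 48*5) = 7306*(-1 - 240) = 7306*(-241) = -1760746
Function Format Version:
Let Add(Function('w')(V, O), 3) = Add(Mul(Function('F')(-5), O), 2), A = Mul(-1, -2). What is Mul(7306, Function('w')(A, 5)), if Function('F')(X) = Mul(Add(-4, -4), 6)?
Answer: -1760746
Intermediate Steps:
Function('F')(X) = -48 (Function('F')(X) = Mul(-8, 6) = -48)
A = 2
Function('w')(V, O) = Add(-1, Mul(-48, O)) (Function('w')(V, O) = Add(-3, Add(Mul(-48, O), 2)) = Add(-3, Add(2, Mul(-48, O))) = Add(-1, Mul(-48, O)))
Mul(7306, Function('w')(A, 5)) = Mul(7306, Add(-1, Mul(-48, 5))) = Mul(7306, Add(-1, -240)) = Mul(7306, -241) = -1760746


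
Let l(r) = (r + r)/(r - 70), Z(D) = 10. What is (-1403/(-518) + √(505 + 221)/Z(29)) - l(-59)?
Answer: 119863/66822 + 11*√6/10 ≈ 4.4882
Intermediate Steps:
l(r) = 2*r/(-70 + r) (l(r) = (2*r)/(-70 + r) = 2*r/(-70 + r))
(-1403/(-518) + √(505 + 221)/Z(29)) - l(-59) = (-1403/(-518) + √(505 + 221)/10) - 2*(-59)/(-70 - 59) = (-1403*(-1/518) + √726*(⅒)) - 2*(-59)/(-129) = (1403/518 + (11*√6)*(⅒)) - 2*(-59)*(-1)/129 = (1403/518 + 11*√6/10) - 1*118/129 = (1403/518 + 11*√6/10) - 118/129 = 119863/66822 + 11*√6/10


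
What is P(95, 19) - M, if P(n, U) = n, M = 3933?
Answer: -3838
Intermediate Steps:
P(95, 19) - M = 95 - 1*3933 = 95 - 3933 = -3838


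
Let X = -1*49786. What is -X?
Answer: 49786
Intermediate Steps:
X = -49786
-X = -1*(-49786) = 49786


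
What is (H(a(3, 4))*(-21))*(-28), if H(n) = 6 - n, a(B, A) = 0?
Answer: 3528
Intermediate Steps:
(H(a(3, 4))*(-21))*(-28) = ((6 - 1*0)*(-21))*(-28) = ((6 + 0)*(-21))*(-28) = (6*(-21))*(-28) = -126*(-28) = 3528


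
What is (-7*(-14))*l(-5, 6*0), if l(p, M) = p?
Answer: -490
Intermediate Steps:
(-7*(-14))*l(-5, 6*0) = -7*(-14)*(-5) = 98*(-5) = -490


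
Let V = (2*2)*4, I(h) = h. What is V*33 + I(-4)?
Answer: 524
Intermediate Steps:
V = 16 (V = 4*4 = 16)
V*33 + I(-4) = 16*33 - 4 = 528 - 4 = 524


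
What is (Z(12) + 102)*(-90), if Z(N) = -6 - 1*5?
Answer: -8190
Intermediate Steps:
Z(N) = -11 (Z(N) = -6 - 5 = -11)
(Z(12) + 102)*(-90) = (-11 + 102)*(-90) = 91*(-90) = -8190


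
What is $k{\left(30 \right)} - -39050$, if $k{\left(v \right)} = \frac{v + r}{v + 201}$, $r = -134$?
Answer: $\frac{9020446}{231} \approx 39050.0$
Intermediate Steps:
$k{\left(v \right)} = \frac{-134 + v}{201 + v}$ ($k{\left(v \right)} = \frac{v - 134}{v + 201} = \frac{-134 + v}{201 + v}$)
$k{\left(30 \right)} - -39050 = \frac{-134 + 30}{201 + 30} - -39050 = \frac{1}{231} \left(-104\right) + 39050 = - \frac{104}{231} + 39050 = \frac{9020446}{231}$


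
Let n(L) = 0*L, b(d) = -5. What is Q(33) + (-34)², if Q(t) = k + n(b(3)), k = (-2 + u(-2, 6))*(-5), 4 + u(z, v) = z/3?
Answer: 3568/3 ≈ 1189.3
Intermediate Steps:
u(z, v) = -4 + z/3
n(L) = 0
k = 100/3 (k = (-2 + (-4 + (⅓)*(-2)))*(-5) = (-2 + (-4 - ⅔))*(-5) = (-2 - 14/3)*(-5) = -20/3*(-5) = 100/3 ≈ 33.333)
Q(t) = 100/3 (Q(t) = 100/3 + 0 = 100/3)
Q(33) + (-34)² = 100/3 + (-34)² = 100/3 + 1156 = 3568/3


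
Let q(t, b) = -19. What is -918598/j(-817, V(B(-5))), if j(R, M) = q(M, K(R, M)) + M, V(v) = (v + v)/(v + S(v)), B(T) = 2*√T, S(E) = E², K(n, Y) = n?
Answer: 364683406/7509 - 3674392*I*√5/7509 ≈ 48566.0 - 1094.2*I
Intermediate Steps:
V(v) = 2*v/(v + v²) (V(v) = (v + v)/(v + v²) = (2*v)/(v + v²) = 2*v/(v + v²))
j(R, M) = -19 + M
-918598/j(-817, V(B(-5))) = -918598/(-19 + 2/(1 + 2*√(-5))) = -918598/(-19 + 2/(1 + 2*(I*√5))) = -918598/(-19 + 2/(1 + 2*I*√5))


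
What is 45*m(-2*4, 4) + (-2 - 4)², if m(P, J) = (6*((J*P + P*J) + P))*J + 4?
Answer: -77544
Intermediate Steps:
m(P, J) = 4 + J*(6*P + 12*J*P) (m(P, J) = (6*((J*P + J*P) + P))*J + 4 = (6*(2*J*P + P))*J + 4 = (6*(P + 2*J*P))*J + 4 = (6*P + 12*J*P)*J + 4 = J*(6*P + 12*J*P) + 4 = 4 + J*(6*P + 12*J*P))
45*m(-2*4, 4) + (-2 - 4)² = 45*(4 + 6*4*(-2*4) + 12*(-2*4)*4²) + (-2 - 4)² = 45*(4 + 6*4*(-8) + 12*(-8)*16) + (-6)² = 45*(4 - 192 - 1536) + 36 = 45*(-1724) + 36 = -77580 + 36 = -77544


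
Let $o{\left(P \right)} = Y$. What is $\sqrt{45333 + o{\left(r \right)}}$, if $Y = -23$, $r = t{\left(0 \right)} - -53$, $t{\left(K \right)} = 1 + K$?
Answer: $\sqrt{45310} \approx 212.86$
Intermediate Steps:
$r = 54$ ($r = \left(1 + 0\right) - -53 = 1 + 53 = 54$)
$o{\left(P \right)} = -23$
$\sqrt{45333 + o{\left(r \right)}} = \sqrt{45333 - 23} = \sqrt{45310}$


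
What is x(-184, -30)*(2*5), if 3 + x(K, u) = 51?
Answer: 480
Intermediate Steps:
x(K, u) = 48 (x(K, u) = -3 + 51 = 48)
x(-184, -30)*(2*5) = 48*(2*5) = 48*10 = 480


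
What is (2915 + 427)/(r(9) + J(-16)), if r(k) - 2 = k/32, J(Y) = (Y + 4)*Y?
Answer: 106944/6217 ≈ 17.202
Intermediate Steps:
J(Y) = Y*(4 + Y) (J(Y) = (4 + Y)*Y = Y*(4 + Y))
r(k) = 2 + k/32
(2915 + 427)/(r(9) + J(-16)) = (2915 + 427)/((2 + (1/32)*9) - 16*(4 - 16)) = 3342/((2 + 9/32) - 16*(-12)) = 3342/(73/32 + 192) = 3342/(6217/32) = 3342*(32/6217) = 106944/6217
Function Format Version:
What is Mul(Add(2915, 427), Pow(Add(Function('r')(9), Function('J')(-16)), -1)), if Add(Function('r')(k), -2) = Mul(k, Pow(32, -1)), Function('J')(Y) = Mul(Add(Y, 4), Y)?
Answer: Rational(106944, 6217) ≈ 17.202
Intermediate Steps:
Function('J')(Y) = Mul(Y, Add(4, Y)) (Function('J')(Y) = Mul(Add(4, Y), Y) = Mul(Y, Add(4, Y)))
Function('r')(k) = Add(2, Mul(Rational(1, 32), k)) (Function('r')(k) = Add(2, Mul(k, Pow(32, -1))) = Add(2, Mul(k, Rational(1, 32))) = Add(2, Mul(Rational(1, 32), k)))
Mul(Add(2915, 427), Pow(Add(Function('r')(9), Function('J')(-16)), -1)) = Mul(Add(2915, 427), Pow(Add(Add(2, Mul(Rational(1, 32), 9)), Mul(-16, Add(4, -16))), -1)) = Mul(3342, Pow(Add(Add(2, Rational(9, 32)), Mul(-16, -12)), -1)) = Mul(3342, Pow(Add(Rational(73, 32), 192), -1)) = Mul(3342, Pow(Rational(6217, 32), -1)) = Mul(3342, Rational(32, 6217)) = Rational(106944, 6217)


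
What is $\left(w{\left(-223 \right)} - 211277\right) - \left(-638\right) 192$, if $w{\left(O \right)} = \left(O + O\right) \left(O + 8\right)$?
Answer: $7109$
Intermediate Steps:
$w{\left(O \right)} = 2 O \left(8 + O\right)$
$\left(w{\left(-223 \right)} - 211277\right) - \left(-638\right) 192 = \left(2 \left(-223\right) \left(8 - 223\right) - 211277\right) - \left(-638\right) 192 = \left(2 \left(-223\right) \left(-215\right) - 211277\right) - -122496 = \left(95890 - 211277\right) + 122496 = -115387 + 122496 = 7109$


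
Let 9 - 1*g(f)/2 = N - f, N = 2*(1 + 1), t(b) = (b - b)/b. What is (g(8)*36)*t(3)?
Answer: 0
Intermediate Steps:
t(b) = 0 (t(b) = 0/b = 0)
N = 4 (N = 2*2 = 4)
g(f) = 10 + 2*f (g(f) = 18 - 2*(4 - f) = 18 + (-8 + 2*f) = 10 + 2*f)
(g(8)*36)*t(3) = ((10 + 2*8)*36)*0 = ((10 + 16)*36)*0 = (26*36)*0 = 936*0 = 0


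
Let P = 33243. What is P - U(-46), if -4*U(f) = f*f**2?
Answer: 8909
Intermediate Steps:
U(f) = -f**3/4 (U(f) = -f*f**2/4 = -f**3/4)
P - U(-46) = 33243 - (-1)*(-46)**3/4 = 33243 - (-1)*(-97336)/4 = 33243 - 1*24334 = 33243 - 24334 = 8909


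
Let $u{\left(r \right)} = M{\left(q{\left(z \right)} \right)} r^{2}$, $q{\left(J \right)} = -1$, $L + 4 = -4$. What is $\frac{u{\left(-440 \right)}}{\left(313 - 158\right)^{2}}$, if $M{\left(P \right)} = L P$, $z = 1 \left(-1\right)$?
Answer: $\frac{61952}{961} \approx 64.466$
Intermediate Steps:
$L = -8$ ($L = -4 - 4 = -8$)
$z = -1$
$M{\left(P \right)} = - 8 P$
$u{\left(r \right)} = 8 r^{2}$ ($u{\left(r \right)} = \left(-8\right) \left(-1\right) r^{2} = 8 r^{2}$)
$\frac{u{\left(-440 \right)}}{\left(313 - 158\right)^{2}} = \frac{8 \left(-440\right)^{2}}{\left(313 - 158\right)^{2}} = \frac{8 \cdot 193600}{155^{2}} = \frac{1548800}{24025} = 1548800 \cdot \frac{1}{24025} = \frac{61952}{961}$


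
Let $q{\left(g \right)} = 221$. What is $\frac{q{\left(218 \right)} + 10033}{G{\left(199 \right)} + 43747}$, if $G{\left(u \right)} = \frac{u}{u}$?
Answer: $\frac{5127}{21874} \approx 0.23439$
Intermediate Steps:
$G{\left(u \right)} = 1$
$\frac{q{\left(218 \right)} + 10033}{G{\left(199 \right)} + 43747} = \frac{221 + 10033}{1 + 43747} = \frac{10254}{43748} = 10254 \cdot \frac{1}{43748} = \frac{5127}{21874}$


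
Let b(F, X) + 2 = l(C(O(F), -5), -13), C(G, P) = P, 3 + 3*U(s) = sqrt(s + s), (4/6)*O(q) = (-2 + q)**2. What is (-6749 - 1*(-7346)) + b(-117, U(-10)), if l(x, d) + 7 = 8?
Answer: 596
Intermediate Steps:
O(q) = 3*(-2 + q)**2/2
U(s) = -1 + sqrt(2)*sqrt(s)/3 (U(s) = -1 + sqrt(s + s)/3 = -1 + sqrt(2*s)/3 = -1 + (sqrt(2)*sqrt(s))/3 = -1 + sqrt(2)*sqrt(s)/3)
l(x, d) = 1 (l(x, d) = -7 + 8 = 1)
b(F, X) = -1 (b(F, X) = -2 + 1 = -1)
(-6749 - 1*(-7346)) + b(-117, U(-10)) = (-6749 - 1*(-7346)) - 1 = (-6749 + 7346) - 1 = 597 - 1 = 596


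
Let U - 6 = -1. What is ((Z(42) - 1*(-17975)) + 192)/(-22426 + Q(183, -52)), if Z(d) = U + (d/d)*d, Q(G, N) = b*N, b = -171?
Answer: -9107/6767 ≈ -1.3458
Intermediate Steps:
U = 5 (U = 6 - 1 = 5)
Q(G, N) = -171*N
Z(d) = 5 + d (Z(d) = 5 + (d/d)*d = 5 + 1*d = 5 + d)
((Z(42) - 1*(-17975)) + 192)/(-22426 + Q(183, -52)) = (((5 + 42) - 1*(-17975)) + 192)/(-22426 - 171*(-52)) = ((47 + 17975) + 192)/(-22426 + 8892) = (18022 + 192)/(-13534) = 18214*(-1/13534) = -9107/6767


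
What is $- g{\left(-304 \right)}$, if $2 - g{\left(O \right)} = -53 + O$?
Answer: $-359$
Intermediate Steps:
$g{\left(O \right)} = 55 - O$ ($g{\left(O \right)} = 2 - \left(-53 + O\right) = 55 - O$)
$- g{\left(-304 \right)} = - (55 - -304) = - (55 + 304) = \left(-1\right) 359 = -359$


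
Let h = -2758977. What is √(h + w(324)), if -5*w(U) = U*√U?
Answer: 3*I*√7667065/5 ≈ 1661.4*I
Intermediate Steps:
w(U) = -U^(3/2)/5 (w(U) = -U*√U/5 = -U^(3/2)/5)
√(h + w(324)) = √(-2758977 - 324^(3/2)/5) = √(-2758977 - ⅕*5832) = √(-2758977 - 5832/5) = √(-13800717/5) = 3*I*√7667065/5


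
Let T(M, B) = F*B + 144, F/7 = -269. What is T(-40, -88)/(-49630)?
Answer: -82924/24815 ≈ -3.3417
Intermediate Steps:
F = -1883 (F = 7*(-269) = -1883)
T(M, B) = 144 - 1883*B (T(M, B) = -1883*B + 144 = 144 - 1883*B)
T(-40, -88)/(-49630) = (144 - 1883*(-88))/(-49630) = (144 + 165704)*(-1/49630) = 165848*(-1/49630) = -82924/24815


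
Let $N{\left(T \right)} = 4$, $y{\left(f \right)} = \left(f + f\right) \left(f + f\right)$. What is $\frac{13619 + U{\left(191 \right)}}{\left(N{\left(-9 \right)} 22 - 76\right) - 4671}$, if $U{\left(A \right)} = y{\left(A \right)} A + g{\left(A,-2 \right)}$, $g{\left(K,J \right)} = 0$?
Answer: $- \frac{27885103}{4659} \approx -5985.2$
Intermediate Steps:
$y{\left(f \right)} = 4 f^{2}$ ($y{\left(f \right)} = 2 f 2 f = 4 f^{2}$)
$U{\left(A \right)} = 4 A^{3}$ ($U{\left(A \right)} = 4 A^{2} A + 0 = 4 A^{3} + 0 = 4 A^{3}$)
$\frac{13619 + U{\left(191 \right)}}{\left(N{\left(-9 \right)} 22 - 76\right) - 4671} = \frac{13619 + 4 \cdot 191^{3}}{\left(4 \cdot 22 - 76\right) - 4671} = \frac{13619 + 4 \cdot 6967871}{\left(88 - 76\right) - 4671} = \frac{13619 + 27871484}{12 - 4671} = \frac{27885103}{-4659} = 27885103 \left(- \frac{1}{4659}\right) = - \frac{27885103}{4659}$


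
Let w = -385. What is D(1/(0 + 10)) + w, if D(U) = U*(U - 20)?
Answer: -38699/100 ≈ -386.99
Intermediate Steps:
D(U) = U*(-20 + U)
D(1/(0 + 10)) + w = (-20 + 1/(0 + 10))/(0 + 10) - 385 = (-20 + 1/10)/10 - 385 = (1/10)*(-199/10) - 385 = -199/100 - 385 = -38699/100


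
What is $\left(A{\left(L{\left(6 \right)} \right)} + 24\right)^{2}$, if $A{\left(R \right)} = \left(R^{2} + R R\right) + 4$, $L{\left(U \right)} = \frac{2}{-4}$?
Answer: $\frac{3249}{4} \approx 812.25$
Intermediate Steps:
$L{\left(U \right)} = - \frac{1}{2}$ ($L{\left(U \right)} = 2 \left(- \frac{1}{4}\right) = - \frac{1}{2}$)
$A{\left(R \right)} = 4 + 2 R^{2}$ ($A{\left(R \right)} = \left(R^{2} + R^{2}\right) + 4 = 2 R^{2} + 4 = 4 + 2 R^{2}$)
$\left(A{\left(L{\left(6 \right)} \right)} + 24\right)^{2} = \left(\left(4 + 2 \left(- \frac{1}{2}\right)^{2}\right) + 24\right)^{2} = \left(\left(4 + 2 \cdot \frac{1}{4}\right) + 24\right)^{2} = \left(\left(4 + \frac{1}{2}\right) + 24\right)^{2} = \left(\frac{9}{2} + 24\right)^{2} = \left(\frac{57}{2}\right)^{2} = \frac{3249}{4}$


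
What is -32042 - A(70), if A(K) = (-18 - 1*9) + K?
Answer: -32085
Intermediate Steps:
A(K) = -27 + K (A(K) = (-18 - 9) + K = -27 + K)
-32042 - A(70) = -32042 - (-27 + 70) = -32042 - 1*43 = -32042 - 43 = -32085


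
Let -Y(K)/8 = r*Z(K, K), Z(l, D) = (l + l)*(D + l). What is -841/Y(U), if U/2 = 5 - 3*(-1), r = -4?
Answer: -841/32768 ≈ -0.025665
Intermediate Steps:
Z(l, D) = 2*l*(D + l) (Z(l, D) = (2*l)*(D + l) = 2*l*(D + l))
U = 16 (U = 2*(5 - 3*(-1)) = 2*(5 + 3) = 2*8 = 16)
Y(K) = 128*K**2 (Y(K) = -(-32)*2*K*(K + K) = -(-32)*2*K*(2*K) = -(-32)*4*K**2 = -(-128)*K**2 = 128*K**2)
-841/Y(U) = -841/(128*16**2) = -841/(128*256) = -841/32768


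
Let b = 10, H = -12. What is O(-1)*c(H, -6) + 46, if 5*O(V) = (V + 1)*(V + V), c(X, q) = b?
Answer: 46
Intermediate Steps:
c(X, q) = 10
O(V) = 2*V*(1 + V)/5 (O(V) = ((V + 1)*(V + V))/5 = ((1 + V)*(2*V))/5 = (2*V*(1 + V))/5 = 2*V*(1 + V)/5)
O(-1)*c(H, -6) + 46 = ((2/5)*(-1)*(1 - 1))*10 + 46 = ((2/5)*(-1)*0)*10 + 46 = 0*10 + 46 = 0 + 46 = 46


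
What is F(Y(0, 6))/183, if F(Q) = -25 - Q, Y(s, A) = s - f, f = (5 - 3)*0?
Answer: -25/183 ≈ -0.13661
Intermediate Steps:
f = 0 (f = 2*0 = 0)
Y(s, A) = s (Y(s, A) = s - 1*0 = s + 0 = s)
F(Y(0, 6))/183 = (-25 - 1*0)/183 = (-25 + 0)*(1/183) = -25*1/183 = -25/183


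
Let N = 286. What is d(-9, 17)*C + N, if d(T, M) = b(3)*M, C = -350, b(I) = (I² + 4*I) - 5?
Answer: -94914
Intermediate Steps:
b(I) = -5 + I² + 4*I
d(T, M) = 16*M (d(T, M) = (-5 + 3² + 4*3)*M = (-5 + 9 + 12)*M = 16*M)
d(-9, 17)*C + N = (16*17)*(-350) + 286 = 272*(-350) + 286 = -95200 + 286 = -94914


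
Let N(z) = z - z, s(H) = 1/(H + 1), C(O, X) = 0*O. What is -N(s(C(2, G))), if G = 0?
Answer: 0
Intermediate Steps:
C(O, X) = 0
s(H) = 1/(1 + H)
N(z) = 0
-N(s(C(2, G))) = -1*0 = 0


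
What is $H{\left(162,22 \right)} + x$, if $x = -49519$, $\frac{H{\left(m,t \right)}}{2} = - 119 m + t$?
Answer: $-88031$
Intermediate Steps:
$H{\left(m,t \right)} = - 238 m + 2 t$ ($H{\left(m,t \right)} = 2 \left(- 119 m + t\right) = 2 \left(t - 119 m\right) = - 238 m + 2 t$)
$H{\left(162,22 \right)} + x = \left(\left(-238\right) 162 + 2 \cdot 22\right) - 49519 = \left(-38556 + 44\right) - 49519 = -38512 - 49519 = -88031$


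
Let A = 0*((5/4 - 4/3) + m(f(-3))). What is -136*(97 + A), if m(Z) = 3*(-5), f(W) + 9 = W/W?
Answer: -13192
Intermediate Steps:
f(W) = -8 (f(W) = -9 + W/W = -9 + 1 = -8)
m(Z) = -15
A = 0 (A = 0*((5/4 - 4/3) - 15) = 0*(-1/12 - 15) = 0*(-181/12) = 0)
-136*(97 + A) = -136*(97 + 0) = -136*97 = -13192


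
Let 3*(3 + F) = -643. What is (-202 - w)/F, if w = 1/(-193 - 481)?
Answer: 408441/439448 ≈ 0.92944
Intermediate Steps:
F = -652/3 (F = -3 + (⅓)*(-643) = -3 - 643/3 = -652/3 ≈ -217.33)
w = -1/674 (w = 1/(-674) = -1/674 ≈ -0.0014837)
(-202 - w)/F = (-202 - 1*(-1/674))/(-652/3) = (-202 + 1/674)*(-3/652) = -136147/674*(-3/652) = 408441/439448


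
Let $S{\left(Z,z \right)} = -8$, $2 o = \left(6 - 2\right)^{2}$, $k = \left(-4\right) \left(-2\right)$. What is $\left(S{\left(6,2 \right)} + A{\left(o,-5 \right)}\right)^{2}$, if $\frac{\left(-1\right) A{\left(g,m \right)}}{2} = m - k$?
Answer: $324$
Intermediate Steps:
$k = 8$
$o = 8$ ($o = \frac{\left(6 - 2\right)^{2}}{2} = \frac{4^{2}}{2} = \frac{1}{2} \cdot 16 = 8$)
$A{\left(g,m \right)} = 16 - 2 m$ ($A{\left(g,m \right)} = - 2 \left(m - 8\right) = - 2 \left(-8 + m\right) = 16 - 2 m$)
$\left(S{\left(6,2 \right)} + A{\left(o,-5 \right)}\right)^{2} = \left(-8 + \left(16 - -10\right)\right)^{2} = \left(-8 + \left(16 + 10\right)\right)^{2} = \left(-8 + 26\right)^{2} = 18^{2} = 324$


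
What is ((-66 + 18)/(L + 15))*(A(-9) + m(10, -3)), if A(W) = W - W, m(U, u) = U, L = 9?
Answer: -20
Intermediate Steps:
A(W) = 0
((-66 + 18)/(L + 15))*(A(-9) + m(10, -3)) = ((-66 + 18)/(9 + 15))*(0 + 10) = -48/24*10 = -48*1/24*10 = -2*10 = -20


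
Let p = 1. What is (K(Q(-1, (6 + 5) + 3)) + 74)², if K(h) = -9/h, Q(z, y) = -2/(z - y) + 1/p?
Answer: 1261129/289 ≈ 4363.8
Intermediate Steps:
Q(z, y) = 1 - 2/(z - y) (Q(z, y) = -2/(z - y) + 1/1 = -2/(z - y) + 1*1 = -2/(z - y) + 1 = 1 - 2/(z - y))
(K(Q(-1, (6 + 5) + 3)) + 74)² = (-9*(((6 + 5) + 3) - 1*(-1))/(2 + ((6 + 5) + 3) - 1*(-1)) + 74)² = (-9*((11 + 3) + 1)/(2 + (11 + 3) + 1) + 74)² = (-9*(14 + 1)/(2 + 14 + 1) + 74)² = (-9/(17/15) + 74)² = (-9/((1/15)*17) + 74)² = (-9/17/15 + 74)² = (-9*15/17 + 74)² = (-135/17 + 74)² = (1123/17)² = 1261129/289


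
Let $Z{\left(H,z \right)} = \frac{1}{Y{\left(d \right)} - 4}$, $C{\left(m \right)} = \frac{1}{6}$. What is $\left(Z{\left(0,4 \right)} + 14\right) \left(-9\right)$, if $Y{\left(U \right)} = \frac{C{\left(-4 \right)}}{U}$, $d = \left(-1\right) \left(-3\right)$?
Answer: $- \frac{8784}{71} \approx -123.72$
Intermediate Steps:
$d = 3$
$C{\left(m \right)} = \frac{1}{6}$
$Y{\left(U \right)} = \frac{1}{6 U}$
$Z{\left(H,z \right)} = - \frac{18}{71}$ ($Z{\left(H,z \right)} = \frac{1}{\frac{1}{6 \cdot 3} - 4} = \frac{1}{\frac{1}{6} \cdot \frac{1}{3} - 4} = \frac{1}{\frac{1}{18} - 4} = \frac{1}{- \frac{71}{18}} = - \frac{18}{71}$)
$\left(Z{\left(0,4 \right)} + 14\right) \left(-9\right) = \left(- \frac{18}{71} + 14\right) \left(-9\right) = \frac{976}{71} \left(-9\right) = - \frac{8784}{71}$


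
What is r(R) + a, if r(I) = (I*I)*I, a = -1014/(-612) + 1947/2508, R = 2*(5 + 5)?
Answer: 31017431/3876 ≈ 8002.4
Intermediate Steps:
R = 20 (R = 2*10 = 20)
a = 9431/3876 (a = -1014*(-1/612) + 1947*(1/2508) = 169/102 + 59/76 = 9431/3876 ≈ 2.4332)
r(I) = I**3 (r(I) = I**2*I = I**3)
r(R) + a = 20**3 + 9431/3876 = 8000 + 9431/3876 = 31017431/3876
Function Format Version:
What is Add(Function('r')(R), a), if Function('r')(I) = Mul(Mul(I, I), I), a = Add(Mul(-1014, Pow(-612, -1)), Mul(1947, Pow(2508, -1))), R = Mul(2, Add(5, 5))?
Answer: Rational(31017431, 3876) ≈ 8002.4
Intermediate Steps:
R = 20 (R = Mul(2, 10) = 20)
a = Rational(9431, 3876) (a = Add(Mul(-1014, Rational(-1, 612)), Mul(1947, Rational(1, 2508))) = Add(Rational(169, 102), Rational(59, 76)) = Rational(9431, 3876) ≈ 2.4332)
Function('r')(I) = Pow(I, 3) (Function('r')(I) = Mul(Pow(I, 2), I) = Pow(I, 3))
Add(Function('r')(R), a) = Add(Pow(20, 3), Rational(9431, 3876)) = Add(8000, Rational(9431, 3876)) = Rational(31017431, 3876)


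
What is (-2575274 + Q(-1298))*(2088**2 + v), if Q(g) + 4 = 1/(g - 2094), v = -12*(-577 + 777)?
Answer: -1189465447149159/106 ≈ -1.1221e+13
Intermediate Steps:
v = -2400 (v = -12*200 = -2400)
Q(g) = -4 + 1/(-2094 + g) (Q(g) = -4 + 1/(g - 2094) = -4 + 1/(-2094 + g))
(-2575274 + Q(-1298))*(2088**2 + v) = (-2575274 + (8377 - 4*(-1298))/(-2094 - 1298))*(2088**2 - 2400) = (-2575274 + (8377 + 5192)/(-3392))*(4359744 - 2400) = (-2575274 - 1/3392*13569)*4357344 = (-2575274 - 13569/3392)*4357344 = -8735342977/3392*4357344 = -1189465447149159/106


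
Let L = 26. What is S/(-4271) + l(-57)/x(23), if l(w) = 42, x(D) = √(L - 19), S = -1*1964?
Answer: 1964/4271 + 6*√7 ≈ 16.334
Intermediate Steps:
S = -1964
x(D) = √7 (x(D) = √(26 - 19) = √7)
S/(-4271) + l(-57)/x(23) = -1964/(-4271) + 42/(√7) = -1964*(-1/4271) + 42*(√7/7) = 1964/4271 + 6*√7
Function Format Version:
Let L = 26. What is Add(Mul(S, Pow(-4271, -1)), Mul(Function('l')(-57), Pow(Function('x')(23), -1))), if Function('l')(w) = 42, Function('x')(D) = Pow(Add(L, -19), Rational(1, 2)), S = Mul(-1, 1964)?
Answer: Add(Rational(1964, 4271), Mul(6, Pow(7, Rational(1, 2)))) ≈ 16.334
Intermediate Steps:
S = -1964
Function('x')(D) = Pow(7, Rational(1, 2)) (Function('x')(D) = Pow(Add(26, -19), Rational(1, 2)) = Pow(7, Rational(1, 2)))
Add(Mul(S, Pow(-4271, -1)), Mul(Function('l')(-57), Pow(Function('x')(23), -1))) = Add(Mul(-1964, Pow(-4271, -1)), Mul(42, Pow(Pow(7, Rational(1, 2)), -1))) = Add(Mul(-1964, Rational(-1, 4271)), Mul(42, Mul(Rational(1, 7), Pow(7, Rational(1, 2))))) = Add(Rational(1964, 4271), Mul(6, Pow(7, Rational(1, 2))))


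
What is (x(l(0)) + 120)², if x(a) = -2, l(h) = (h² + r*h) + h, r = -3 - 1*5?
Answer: 13924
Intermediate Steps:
r = -8 (r = -3 - 5 = -8)
l(h) = h² - 7*h (l(h) = (h² - 8*h) + h = h² - 7*h)
(x(l(0)) + 120)² = (-2 + 120)² = 118² = 13924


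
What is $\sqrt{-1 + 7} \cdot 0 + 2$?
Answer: $2$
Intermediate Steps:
$\sqrt{-1 + 7} \cdot 0 + 2 = \sqrt{6} \cdot 0 + 2 = 0 + 2 = 2$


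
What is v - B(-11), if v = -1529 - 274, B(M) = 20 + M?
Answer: -1812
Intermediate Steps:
v = -1803
v - B(-11) = -1803 - (20 - 11) = -1803 - 1*9 = -1803 - 9 = -1812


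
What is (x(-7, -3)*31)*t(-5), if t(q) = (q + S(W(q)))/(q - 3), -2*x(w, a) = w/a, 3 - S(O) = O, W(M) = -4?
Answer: 217/24 ≈ 9.0417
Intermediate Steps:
S(O) = 3 - O
x(w, a) = -w/(2*a)
t(q) = (7 + q)/(-3 + q) (t(q) = (q + (3 - 1*(-4)))/(q - 3) = (q + (3 + 4))/(-3 + q) = (q + 7)/(-3 + q) = (7 + q)/(-3 + q))
(x(-7, -3)*31)*t(-5) = (-½*(-7)/(-3)*31)*((7 - 5)/(-3 - 5)) = (-½*(-7)*(-⅓)*31)*(2/(-8)) = (-7/6*31)*(-⅛*2) = -217/6*(-¼) = 217/24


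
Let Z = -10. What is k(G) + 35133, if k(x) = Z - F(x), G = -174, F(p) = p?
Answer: 35297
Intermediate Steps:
k(x) = -10 - x
k(G) + 35133 = (-10 - 1*(-174)) + 35133 = (-10 + 174) + 35133 = 164 + 35133 = 35297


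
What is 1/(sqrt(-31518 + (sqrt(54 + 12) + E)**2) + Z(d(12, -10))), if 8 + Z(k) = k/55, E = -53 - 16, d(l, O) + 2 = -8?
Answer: -1/(90/11 - I*sqrt(31518 - (-69 + sqrt(66))**2)) ≈ -0.00029348 - 0.0059819*I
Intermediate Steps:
d(l, O) = -10 (d(l, O) = -2 - 8 = -10)
E = -69
Z(k) = -8 + k/55
1/(sqrt(-31518 + (sqrt(54 + 12) + E)**2) + Z(d(12, -10))) = 1/(sqrt(-31518 + (sqrt(54 + 12) - 69)**2) + (-8 + (1/55)*(-10))) = 1/(sqrt(-31518 + (sqrt(66) - 69)**2) + (-8 - 2/11)) = 1/(sqrt(-31518 + (-69 + sqrt(66))**2) - 90/11) = 1/(-90/11 + sqrt(-31518 + (-69 + sqrt(66))**2))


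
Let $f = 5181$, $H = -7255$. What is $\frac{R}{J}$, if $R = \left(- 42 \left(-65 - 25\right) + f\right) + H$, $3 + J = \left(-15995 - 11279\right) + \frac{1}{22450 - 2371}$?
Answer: $- \frac{17127387}{273847441} \approx -0.062544$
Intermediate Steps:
$J = - \frac{547694882}{20079}$ ($J = -3 + \left(\left(-15995 - 11279\right) + \frac{1}{22450 - 2371}\right) = -3 - \left(27274 - \frac{1}{20079}\right) = -3 + \left(-27274 + \frac{1}{20079}\right) = -3 - \frac{547634645}{20079} = - \frac{547694882}{20079} \approx -27277.0$)
$R = 1706$ ($R = \left(- 42 \left(-65 - 25\right) + 5181\right) - 7255 = \left(\left(-42\right) \left(-90\right) + 5181\right) - 7255 = \left(3780 + 5181\right) - 7255 = 8961 - 7255 = 1706$)
$\frac{R}{J} = \frac{1706}{- \frac{547694882}{20079}} = 1706 \left(- \frac{20079}{547694882}\right) = - \frac{17127387}{273847441}$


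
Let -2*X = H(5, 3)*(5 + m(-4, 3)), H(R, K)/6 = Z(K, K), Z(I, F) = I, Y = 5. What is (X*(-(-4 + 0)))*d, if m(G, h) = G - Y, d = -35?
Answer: -5040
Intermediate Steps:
m(G, h) = -5 + G (m(G, h) = G - 1*5 = G - 5 = -5 + G)
H(R, K) = 6*K
X = 36 (X = -6*3*(5 + (-5 - 4))/2 = -9*(5 - 9) = -9*(-4) = -½*(-72) = 36)
(X*(-(-4 + 0)))*d = (36*(-(-4 + 0)))*(-35) = (36*(-1*(-4)))*(-35) = (36*4)*(-35) = 144*(-35) = -5040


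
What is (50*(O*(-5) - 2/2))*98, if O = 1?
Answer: -29400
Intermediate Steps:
(50*(O*(-5) - 2/2))*98 = (50*(1*(-5) - 2/2))*98 = (50*(-5 - 2*1/2))*98 = (50*(-5 - 1))*98 = (50*(-6))*98 = -300*98 = -29400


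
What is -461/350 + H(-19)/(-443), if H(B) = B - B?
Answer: -461/350 ≈ -1.3171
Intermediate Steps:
H(B) = 0
-461/350 + H(-19)/(-443) = -461/350 + 0/(-443) = -461*1/350 + 0*(-1/443) = -461/350 + 0 = -461/350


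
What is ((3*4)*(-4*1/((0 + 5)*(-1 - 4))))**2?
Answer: 2304/625 ≈ 3.6864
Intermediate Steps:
((3*4)*(-4*1/((0 + 5)*(-1 - 4))))**2 = (12*(-4/((-5*5))))**2 = (12*(-4/(-25)))**2 = (12*(-4*(-1/25)))**2 = (12*(4/25))**2 = (48/25)**2 = 2304/625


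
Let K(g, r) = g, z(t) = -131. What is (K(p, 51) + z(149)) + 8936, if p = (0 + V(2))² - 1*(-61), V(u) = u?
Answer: 8870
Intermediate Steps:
p = 65 (p = (0 + 2)² - 1*(-61) = 2² + 61 = 4 + 61 = 65)
(K(p, 51) + z(149)) + 8936 = (65 - 131) + 8936 = -66 + 8936 = 8870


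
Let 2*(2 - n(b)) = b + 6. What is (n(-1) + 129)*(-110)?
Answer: -14135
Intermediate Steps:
n(b) = -1 - b/2 (n(b) = 2 - (b + 6)/2 = 2 - (6 + b)/2 = 2 + (-3 - b/2) = -1 - b/2)
(n(-1) + 129)*(-110) = ((-1 - 1/2*(-1)) + 129)*(-110) = ((-1 + 1/2) + 129)*(-110) = (-1/2 + 129)*(-110) = (257/2)*(-110) = -14135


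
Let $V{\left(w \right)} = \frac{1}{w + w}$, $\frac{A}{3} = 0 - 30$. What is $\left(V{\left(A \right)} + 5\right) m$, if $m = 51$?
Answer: $\frac{15283}{60} \approx 254.72$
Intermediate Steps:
$A = -90$ ($A = 3 \left(0 - 30\right) = 3 \left(-30\right) = -90$)
$V{\left(w \right)} = \frac{1}{2 w}$
$\left(V{\left(A \right)} + 5\right) m = \left(\frac{1}{2 \left(-90\right)} + 5\right) 51 = \left(\frac{1}{2} \left(- \frac{1}{90}\right) + 5\right) 51 = \left(- \frac{1}{180} + 5\right) 51 = \frac{899}{180} \cdot 51 = \frac{15283}{60}$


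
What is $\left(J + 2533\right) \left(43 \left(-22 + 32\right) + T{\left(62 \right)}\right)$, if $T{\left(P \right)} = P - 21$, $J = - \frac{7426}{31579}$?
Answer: $\frac{37671607251}{31579} \approx 1.1929 \cdot 10^{6}$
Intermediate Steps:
$J = - \frac{7426}{31579}$ ($J = \left(-7426\right) \frac{1}{31579} = - \frac{7426}{31579} \approx -0.23516$)
$T{\left(P \right)} = -21 + P$ ($T{\left(P \right)} = P - 21 = -21 + P$)
$\left(J + 2533\right) \left(43 \left(-22 + 32\right) + T{\left(62 \right)}\right) = \left(- \frac{7426}{31579} + 2533\right) \left(43 \left(-22 + 32\right) + \left(-21 + 62\right)\right) = \frac{79982181 \left(43 \cdot 10 + 41\right)}{31579} = \frac{79982181 \left(430 + 41\right)}{31579} = \frac{79982181}{31579} \cdot 471 = \frac{37671607251}{31579}$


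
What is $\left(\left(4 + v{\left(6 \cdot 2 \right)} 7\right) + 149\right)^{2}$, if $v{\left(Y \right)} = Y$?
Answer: $56169$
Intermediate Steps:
$\left(\left(4 + v{\left(6 \cdot 2 \right)} 7\right) + 149\right)^{2} = \left(\left(4 + 6 \cdot 2 \cdot 7\right) + 149\right)^{2} = \left(\left(4 + 12 \cdot 7\right) + 149\right)^{2} = \left(\left(4 + 84\right) + 149\right)^{2} = \left(88 + 149\right)^{2} = 237^{2} = 56169$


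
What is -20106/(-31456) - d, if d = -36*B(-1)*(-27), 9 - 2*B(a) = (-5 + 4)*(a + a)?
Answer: -53496603/15728 ≈ -3401.4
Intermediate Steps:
B(a) = 9/2 + a (B(a) = 9/2 - (-5 + 4)*(a + a)/2 = 9/2 - (-1)*2*a/2 = 9/2 - (-1)*a = 9/2 + a)
d = 3402 (d = -36*(9/2 - 1)*(-27) = -36*7/2*(-27) = -126*(-27) = 3402)
-20106/(-31456) - d = -20106/(-31456) - 1*3402 = -20106*(-1/31456) - 3402 = 10053/15728 - 3402 = -53496603/15728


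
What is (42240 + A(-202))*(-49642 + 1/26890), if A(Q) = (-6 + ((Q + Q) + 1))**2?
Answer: -279684005241459/26890 ≈ -1.0401e+10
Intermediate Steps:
A(Q) = (-5 + 2*Q)**2 (A(Q) = (-6 + (2*Q + 1))**2 = (-6 + (1 + 2*Q))**2 = (-5 + 2*Q)**2)
(42240 + A(-202))*(-49642 + 1/26890) = (42240 + (-5 + 2*(-202))**2)*(-49642 + 1/26890) = (42240 + (-5 - 404)**2)*(-49642 + 1/26890) = (42240 + (-409)**2)*(-1334873379/26890) = (42240 + 167281)*(-1334873379/26890) = 209521*(-1334873379/26890) = -279684005241459/26890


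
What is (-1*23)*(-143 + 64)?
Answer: 1817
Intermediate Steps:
(-1*23)*(-143 + 64) = -23*(-79) = 1817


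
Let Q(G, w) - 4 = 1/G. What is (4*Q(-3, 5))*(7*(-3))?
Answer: -308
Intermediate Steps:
Q(G, w) = 4 + 1/G
(4*Q(-3, 5))*(7*(-3)) = (4*(4 + 1/(-3)))*(7*(-3)) = (4*(4 - ⅓))*(-21) = (4*(11/3))*(-21) = (44/3)*(-21) = -308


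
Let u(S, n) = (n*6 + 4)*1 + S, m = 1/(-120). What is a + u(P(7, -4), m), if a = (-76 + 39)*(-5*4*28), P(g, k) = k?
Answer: 414399/20 ≈ 20720.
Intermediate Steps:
m = -1/120 ≈ -0.0083333
u(S, n) = 4 + S + 6*n (u(S, n) = (6*n + 4)*1 + S = (4 + 6*n)*1 + S = (4 + 6*n) + S = 4 + S + 6*n)
a = 20720 (a = -(-740)*28 = -37*(-560) = 20720)
a + u(P(7, -4), m) = 20720 + (4 - 4 + 6*(-1/120)) = 20720 + (4 - 4 - 1/20) = 20720 - 1/20 = 414399/20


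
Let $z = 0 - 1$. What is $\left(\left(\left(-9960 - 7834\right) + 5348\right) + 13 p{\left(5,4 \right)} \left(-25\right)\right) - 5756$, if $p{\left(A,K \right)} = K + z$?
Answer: $-19177$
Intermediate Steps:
$z = -1$ ($z = 0 - 1 = -1$)
$p{\left(A,K \right)} = -1 + K$ ($p{\left(A,K \right)} = K - 1 = -1 + K$)
$\left(\left(\left(-9960 - 7834\right) + 5348\right) + 13 p{\left(5,4 \right)} \left(-25\right)\right) - 5756 = \left(\left(\left(-9960 - 7834\right) + 5348\right) + 13 \left(-1 + 4\right) \left(-25\right)\right) - 5756 = \left(\left(-17794 + 5348\right) + 13 \cdot 3 \left(-25\right)\right) - 5756 = \left(-12446 + 39 \left(-25\right)\right) - 5756 = \left(-12446 - 975\right) - 5756 = -13421 - 5756 = -19177$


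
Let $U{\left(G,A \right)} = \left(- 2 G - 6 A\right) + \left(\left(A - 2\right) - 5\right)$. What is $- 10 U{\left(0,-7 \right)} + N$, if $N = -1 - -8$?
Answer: $-273$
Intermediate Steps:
$U{\left(G,A \right)} = -7 - 5 A - 2 G$ ($U{\left(G,A \right)} = \left(- 6 A - 2 G\right) + \left(\left(-2 + A\right) - 5\right) = \left(- 6 A - 2 G\right) + \left(-7 + A\right) = -7 - 5 A - 2 G$)
$N = 7$ ($N = -1 + 8 = 7$)
$- 10 U{\left(0,-7 \right)} + N = - 10 \left(-7 - -35 - 0\right) + 7 = - 10 \left(-7 + 35 + 0\right) + 7 = \left(-10\right) 28 + 7 = -280 + 7 = -273$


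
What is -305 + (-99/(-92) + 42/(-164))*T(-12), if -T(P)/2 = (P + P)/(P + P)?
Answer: -578323/1886 ≈ -306.64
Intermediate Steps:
T(P) = -2 (T(P) = -2*(P + P)/(P + P) = -2*2*P/(2*P) = -2*2*P*1/(2*P) = -2*1 = -2)
-305 + (-99/(-92) + 42/(-164))*T(-12) = -305 + (-99/(-92) + 42/(-164))*(-2) = -305 + (-99*(-1/92) + 42*(-1/164))*(-2) = -305 + (99/92 - 21/82)*(-2) = -305 + (3093/3772)*(-2) = -305 - 3093/1886 = -578323/1886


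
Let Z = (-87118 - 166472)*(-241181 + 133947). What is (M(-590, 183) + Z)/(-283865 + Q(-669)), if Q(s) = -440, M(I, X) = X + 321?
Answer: -27193470564/284305 ≈ -95649.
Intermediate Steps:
M(I, X) = 321 + X
Z = 27193470060 (Z = -253590*(-107234) = 27193470060)
(M(-590, 183) + Z)/(-283865 + Q(-669)) = ((321 + 183) + 27193470060)/(-283865 - 440) = (504 + 27193470060)/(-284305) = 27193470564*(-1/284305) = -27193470564/284305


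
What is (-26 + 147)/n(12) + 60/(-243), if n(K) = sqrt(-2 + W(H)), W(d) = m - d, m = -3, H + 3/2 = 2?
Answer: -20/81 - 11*I*sqrt(22) ≈ -0.24691 - 51.595*I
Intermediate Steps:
H = 1/2 (H = -3/2 + 2 = 1/2 ≈ 0.50000)
W(d) = -3 - d
n(K) = I*sqrt(22)/2 (n(K) = sqrt(-2 + (-3 - 1*1/2)) = sqrt(-2 + (-3 - 1/2)) = sqrt(-2 - 7/2) = sqrt(-11/2) = I*sqrt(22)/2)
(-26 + 147)/n(12) + 60/(-243) = (-26 + 147)/((I*sqrt(22)/2)) + 60/(-243) = 121*(-I*sqrt(22)/11) + 60*(-1/243) = -11*I*sqrt(22) - 20/81 = -20/81 - 11*I*sqrt(22)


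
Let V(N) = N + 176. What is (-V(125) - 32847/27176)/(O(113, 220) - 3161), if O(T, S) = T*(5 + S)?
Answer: -8212823/605046464 ≈ -0.013574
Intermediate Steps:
V(N) = 176 + N
(-V(125) - 32847/27176)/(O(113, 220) - 3161) = (-(176 + 125) - 32847/27176)/(113*(5 + 220) - 3161) = (-1*301 - 32847*1/27176)/(113*225 - 3161) = (-301 - 32847/27176)/(25425 - 3161) = -8212823/27176/22264 = -8212823/27176*1/22264 = -8212823/605046464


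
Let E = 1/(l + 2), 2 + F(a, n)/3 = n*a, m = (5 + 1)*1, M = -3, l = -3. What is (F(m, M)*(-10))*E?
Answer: -600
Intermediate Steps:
m = 6 (m = 6*1 = 6)
F(a, n) = -6 + 3*a*n (F(a, n) = -6 + 3*(n*a) = -6 + 3*(a*n) = -6 + 3*a*n)
E = -1 (E = 1/(-3 + 2) = 1/(-1) = -1)
(F(m, M)*(-10))*E = ((-6 + 3*6*(-3))*(-10))*(-1) = ((-6 - 54)*(-10))*(-1) = -60*(-10)*(-1) = 600*(-1) = -600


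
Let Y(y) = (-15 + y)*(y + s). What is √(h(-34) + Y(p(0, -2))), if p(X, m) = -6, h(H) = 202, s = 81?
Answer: I*√1373 ≈ 37.054*I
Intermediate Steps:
Y(y) = (-15 + y)*(81 + y) (Y(y) = (-15 + y)*(y + 81) = (-15 + y)*(81 + y))
√(h(-34) + Y(p(0, -2))) = √(202 + (-1215 + (-6)² + 66*(-6))) = √(202 + (-1215 + 36 - 396)) = √(202 - 1575) = √(-1373) = I*√1373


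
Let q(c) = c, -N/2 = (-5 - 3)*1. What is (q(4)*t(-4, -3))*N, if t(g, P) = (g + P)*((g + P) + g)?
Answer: 4928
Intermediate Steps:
N = 16 (N = -2*(-5 - 3) = -(-16) = -2*(-8) = 16)
t(g, P) = (P + g)*(P + 2*g) (t(g, P) = (P + g)*((P + g) + g) = (P + g)*(P + 2*g))
(q(4)*t(-4, -3))*N = (4*((-3)² + 2*(-4)² + 3*(-3)*(-4)))*16 = (4*(9 + 2*16 + 36))*16 = (4*(9 + 32 + 36))*16 = (4*77)*16 = 308*16 = 4928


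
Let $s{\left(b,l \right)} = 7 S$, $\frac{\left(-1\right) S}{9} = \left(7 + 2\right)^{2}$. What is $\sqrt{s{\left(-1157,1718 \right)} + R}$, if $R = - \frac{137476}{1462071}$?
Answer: $\frac{i \sqrt{10908637160609019}}{1462071} \approx 71.436 i$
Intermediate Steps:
$R = - \frac{137476}{1462071}$ ($R = \left(-137476\right) \frac{1}{1462071} = - \frac{137476}{1462071} \approx -0.094028$)
$S = -729$ ($S = - 9 \left(7 + 2\right)^{2} = - 9 \cdot 9^{2} = \left(-9\right) 81 = -729$)
$s{\left(b,l \right)} = -5103$ ($s{\left(b,l \right)} = 7 \left(-729\right) = -5103$)
$\sqrt{s{\left(-1157,1718 \right)} + R} = \sqrt{-5103 - \frac{137476}{1462071}} = \sqrt{- \frac{7461085789}{1462071}} = \frac{i \sqrt{10908637160609019}}{1462071}$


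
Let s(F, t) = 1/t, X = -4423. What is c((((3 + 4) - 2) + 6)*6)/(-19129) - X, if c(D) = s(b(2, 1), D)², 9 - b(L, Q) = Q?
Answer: 368550561851/83325924 ≈ 4423.0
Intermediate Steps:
b(L, Q) = 9 - Q
c(D) = D⁻² (c(D) = (1/D)² = D⁻²)
c((((3 + 4) - 2) + 6)*6)/(-19129) - X = 1/(((((3 + 4) - 2) + 6)*6)²*(-19129)) - 1*(-4423) = -1/19129/(((7 - 2) + 6)*6)² + 4423 = -1/19129/((5 + 6)*6)² + 4423 = -1/19129/(11*6)² + 4423 = -1/19129/66² + 4423 = (1/4356)*(-1/19129) + 4423 = -1/83325924 + 4423 = 368550561851/83325924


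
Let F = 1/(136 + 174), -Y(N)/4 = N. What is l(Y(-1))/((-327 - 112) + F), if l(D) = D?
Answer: -1240/136089 ≈ -0.0091117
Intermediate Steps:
Y(N) = -4*N
F = 1/310 ≈ 0.0032258
l(Y(-1))/((-327 - 112) + F) = (-4*(-1))/((-327 - 112) + 1/310) = 4/(-439 + 1/310) = 4/(-136089/310) = 4*(-310/136089) = -1240/136089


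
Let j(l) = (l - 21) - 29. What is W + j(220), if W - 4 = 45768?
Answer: 45942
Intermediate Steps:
j(l) = -50 + l (j(l) = (-21 + l) - 29 = -50 + l)
W = 45772 (W = 4 + 45768 = 45772)
W + j(220) = 45772 + (-50 + 220) = 45772 + 170 = 45942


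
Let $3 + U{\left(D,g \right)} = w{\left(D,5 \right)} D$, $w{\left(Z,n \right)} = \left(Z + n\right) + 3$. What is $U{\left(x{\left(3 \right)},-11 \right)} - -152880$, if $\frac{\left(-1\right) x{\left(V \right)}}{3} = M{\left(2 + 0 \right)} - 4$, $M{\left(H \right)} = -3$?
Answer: $153486$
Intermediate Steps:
$w{\left(Z,n \right)} = 3 + Z + n$
$x{\left(V \right)} = 21$ ($x{\left(V \right)} = - 3 \left(-3 - 4\right) = \left(-3\right) \left(-7\right) = 21$)
$U{\left(D,g \right)} = -3 + D \left(8 + D\right)$ ($U{\left(D,g \right)} = -3 + \left(3 + D + 5\right) D = -3 + \left(8 + D\right) D = -3 + D \left(8 + D\right)$)
$U{\left(x{\left(3 \right)},-11 \right)} - -152880 = \left(-3 + 21 \left(8 + 21\right)\right) - -152880 = \left(-3 + 21 \cdot 29\right) + 152880 = \left(-3 + 609\right) + 152880 = 606 + 152880 = 153486$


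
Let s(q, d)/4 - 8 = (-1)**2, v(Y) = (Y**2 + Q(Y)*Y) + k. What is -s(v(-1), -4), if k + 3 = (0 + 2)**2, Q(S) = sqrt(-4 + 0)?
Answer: -36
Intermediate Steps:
Q(S) = 2*I (Q(S) = sqrt(-4) = 2*I)
k = 1 (k = -3 + (0 + 2)**2 = -3 + 2**2 = -3 + 4 = 1)
v(Y) = 1 + Y**2 + 2*I*Y (v(Y) = (Y**2 + (2*I)*Y) + 1 = (Y**2 + 2*I*Y) + 1 = 1 + Y**2 + 2*I*Y)
s(q, d) = 36 (s(q, d) = 32 + 4*(-1)**2 = 32 + 4*1 = 32 + 4 = 36)
-s(v(-1), -4) = -1*36 = -36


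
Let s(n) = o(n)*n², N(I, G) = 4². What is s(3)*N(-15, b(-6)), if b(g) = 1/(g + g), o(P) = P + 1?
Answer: 576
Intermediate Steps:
o(P) = 1 + P
b(g) = 1/(2*g)
N(I, G) = 16
s(n) = n²*(1 + n) (s(n) = (1 + n)*n² = n²*(1 + n))
s(3)*N(-15, b(-6)) = (3²*(1 + 3))*16 = (9*4)*16 = 36*16 = 576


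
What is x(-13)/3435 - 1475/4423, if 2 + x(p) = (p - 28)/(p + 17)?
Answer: -20483227/60772020 ≈ -0.33705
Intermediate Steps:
x(p) = -2 + (-28 + p)/(17 + p) (x(p) = -2 + (p - 28)/(p + 17) = -2 + (-28 + p)/(17 + p))
x(-13)/3435 - 1475/4423 = ((-62 - 1*(-13))/(17 - 13))/3435 - 1475/4423 = ((-62 + 13)/4)*(1/3435) - 1475*1/4423 = ((1/4)*(-49))*(1/3435) - 1475/4423 = -49/4*1/3435 - 1475/4423 = -49/13740 - 1475/4423 = -20483227/60772020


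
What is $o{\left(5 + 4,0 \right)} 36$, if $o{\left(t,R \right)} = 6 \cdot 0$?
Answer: $0$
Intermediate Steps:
$o{\left(t,R \right)} = 0$
$o{\left(5 + 4,0 \right)} 36 = 0 \cdot 36 = 0$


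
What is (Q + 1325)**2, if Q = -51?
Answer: 1623076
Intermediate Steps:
(Q + 1325)**2 = (-51 + 1325)**2 = 1274**2 = 1623076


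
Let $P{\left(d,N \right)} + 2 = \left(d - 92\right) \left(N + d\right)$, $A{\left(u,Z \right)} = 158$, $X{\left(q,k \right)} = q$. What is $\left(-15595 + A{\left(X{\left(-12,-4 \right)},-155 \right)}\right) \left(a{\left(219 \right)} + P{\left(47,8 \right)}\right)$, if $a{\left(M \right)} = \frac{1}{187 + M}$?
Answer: $\frac{15524388857}{406} \approx 3.8237 \cdot 10^{7}$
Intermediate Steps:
$P{\left(d,N \right)} = -2 + \left(-92 + d\right) \left(N + d\right)$ ($P{\left(d,N \right)} = -2 + \left(d - 92\right) \left(N + d\right) = -2 + \left(-92 + d\right) \left(N + d\right)$)
$\left(-15595 + A{\left(X{\left(-12,-4 \right)},-155 \right)}\right) \left(a{\left(219 \right)} + P{\left(47,8 \right)}\right) = \left(-15595 + 158\right) \left(\frac{1}{187 + 219} - \left(4686 - 2209\right)\right) = - 15437 \left(\frac{1}{406} - 2477\right) = \left(-15437\right) \left(- \frac{1005661}{406}\right) = \frac{15524388857}{406}$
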